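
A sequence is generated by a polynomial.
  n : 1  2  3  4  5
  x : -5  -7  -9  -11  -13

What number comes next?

D1: -2, -2, -2, -2
Constant first difference = -2, so extend:
-13 − 2 = -15

-15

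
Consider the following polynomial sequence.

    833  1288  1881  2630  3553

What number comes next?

4668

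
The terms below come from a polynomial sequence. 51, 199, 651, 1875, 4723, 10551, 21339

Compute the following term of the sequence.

39811

D1: 148, 452, 1224, 2848, 5828, 10788
D2: 304, 772, 1624, 2980, 4960
D3: 468, 852, 1356, 1980
D4: 384, 504, 624
D5: 120, 120
Constant fifth difference = 120, so extend:
624 + 120 = 744;  1980 + 744 = 2724;  4960 + 2724 = 7684;  10788 + 7684 = 18472;  21339 + 18472 = 39811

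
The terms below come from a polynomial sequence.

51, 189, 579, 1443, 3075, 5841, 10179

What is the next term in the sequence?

Δ: 138, 390, 864, 1632, 2766, 4338
Δ²: 252, 474, 768, 1134, 1572
Δ³: 222, 294, 366, 438
Δ⁴: 72, 72, 72
The fourth differences are constant (72).
438 + 72 = 510;  1572 + 510 = 2082;  4338 + 2082 = 6420;  10179 + 6420 = 16599

16599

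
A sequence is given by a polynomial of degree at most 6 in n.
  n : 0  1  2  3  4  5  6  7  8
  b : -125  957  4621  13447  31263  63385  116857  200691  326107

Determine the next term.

506773

First differences: 1082 , 3664 , 8826 , 17816 , 32122 , 53472 , 83834 , 125416
Second differences: 2582 , 5162 , 8990 , 14306 , 21350 , 30362 , 41582
Third differences: 2580 , 3828 , 5316 , 7044 , 9012 , 11220
Fourth differences: 1248 , 1488 , 1728 , 1968 , 2208
Fifth differences: 240 , 240 , 240 , 240
The fifth differences are constant (240).
2208 + 240 = 2448;  11220 + 2448 = 13668;  41582 + 13668 = 55250;  125416 + 55250 = 180666;  326107 + 180666 = 506773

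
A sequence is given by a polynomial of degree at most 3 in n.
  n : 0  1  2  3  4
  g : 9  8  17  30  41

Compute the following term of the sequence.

44

D1: -1, 9, 13, 11
D2: 10, 4, -2
D3: -6, -6
Constant third difference = -6, so extend:
-2 − 6 = -8;  11 − 8 = 3;  41 + 3 = 44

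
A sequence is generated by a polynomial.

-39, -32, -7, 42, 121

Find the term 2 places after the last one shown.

393

D1: 7, 25, 49, 79
D2: 18, 24, 30
D3: 6, 6
Constant third difference = 6, so extend:
30 + 6 = 36;  79 + 36 = 115;  121 + 115 = 236
36 + 6 = 42;  115 + 42 = 157;  236 + 157 = 393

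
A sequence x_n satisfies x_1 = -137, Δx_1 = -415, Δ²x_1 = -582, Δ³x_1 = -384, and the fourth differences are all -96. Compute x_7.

Build the table forward from the leading diagonal:
D4: -96, -96, -96, -96, -96, -96, -96
D3: -384, -480, -576, -672, -768, -864, -960
D2: -582, -966, -1446, -2022, -2694, -3462, -4326
D1: -415, -997, -1963, -3409, -5431, -8125, -11587
x: -137, -552, -1549, -3512, -6921, -12352, -20477

-20477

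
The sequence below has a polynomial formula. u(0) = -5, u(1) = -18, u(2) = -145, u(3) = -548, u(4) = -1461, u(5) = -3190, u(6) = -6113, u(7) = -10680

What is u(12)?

-78965

D1: -13, -127, -403, -913, -1729, -2923, -4567
D2: -114, -276, -510, -816, -1194, -1644
D3: -162, -234, -306, -378, -450
D4: -72, -72, -72, -72
Fourth differences constant at -72.
-450 − 72 = -522;  -1644 − 522 = -2166;  -4567 − 2166 = -6733;  -10680 − 6733 = -17413
-522 − 72 = -594;  -2166 − 594 = -2760;  -6733 − 2760 = -9493;  -17413 − 9493 = -26906
-594 − 72 = -666;  -2760 − 666 = -3426;  -9493 − 3426 = -12919;  -26906 − 12919 = -39825
-666 − 72 = -738;  -3426 − 738 = -4164;  -12919 − 4164 = -17083;  -39825 − 17083 = -56908
-738 − 72 = -810;  -4164 − 810 = -4974;  -17083 − 4974 = -22057;  -56908 − 22057 = -78965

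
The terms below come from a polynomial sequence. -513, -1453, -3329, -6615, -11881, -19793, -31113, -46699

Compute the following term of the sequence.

-67505

-940 , -1876 , -3286 , -5266 , -7912 , -11320 , -15586
-936 , -1410 , -1980 , -2646 , -3408 , -4266
-474 , -570 , -666 , -762 , -858
-96 , -96 , -96 , -96
Constant fourth difference = -96, so extend:
-858 − 96 = -954;  -4266 − 954 = -5220;  -15586 − 5220 = -20806;  -46699 − 20806 = -67505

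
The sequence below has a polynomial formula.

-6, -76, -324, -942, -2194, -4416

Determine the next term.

First differences: -70  -248  -618  -1252  -2222
Second differences: -178  -370  -634  -970
Third differences: -192  -264  -336
Fourth differences: -72  -72
The fourth differences are constant (-72).
-336 − 72 = -408;  -970 − 408 = -1378;  -2222 − 1378 = -3600;  -4416 − 3600 = -8016

-8016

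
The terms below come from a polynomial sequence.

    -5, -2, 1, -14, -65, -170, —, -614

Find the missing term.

-347

Using the first 6 terms:
3  3  -15  -51  -105
0  -18  -36  -54
-18  -18  -18
Constant third difference = -18.
Extend forward: -54 − 18 = -72;  -105 − 72 = -177;  -170 − 177 = -347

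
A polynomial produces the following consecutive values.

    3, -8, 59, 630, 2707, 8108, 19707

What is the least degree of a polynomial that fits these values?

5

D1: -11, 67, 571, 2077, 5401, 11599
D2: 78, 504, 1506, 3324, 6198
D3: 426, 1002, 1818, 2874
D4: 576, 816, 1056
D5: 240, 240
The fifth differences are constant, so the polynomial has degree 5.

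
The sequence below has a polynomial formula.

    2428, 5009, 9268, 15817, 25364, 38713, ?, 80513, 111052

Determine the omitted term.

Using the first 6 terms:
D1: 2581, 4259, 6549, 9547, 13349
D2: 1678, 2290, 2998, 3802
D3: 612, 708, 804
D4: 96, 96
Constant fourth difference = 96.
Extend forward: 804 + 96 = 900;  3802 + 900 = 4702;  13349 + 4702 = 18051;  38713 + 18051 = 56764

56764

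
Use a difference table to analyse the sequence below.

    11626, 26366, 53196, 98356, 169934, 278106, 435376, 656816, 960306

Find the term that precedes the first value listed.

4344

First differences: 14740, 26830, 45160, 71578, 108172, 157270, 221440, 303490
Second differences: 12090, 18330, 26418, 36594, 49098, 64170, 82050
Third differences: 6240, 8088, 10176, 12504, 15072, 17880
Fourth differences: 1848, 2088, 2328, 2568, 2808
Fifth differences: 240, 240, 240, 240
The fifth differences are constant at 240.
Work back: 1848 − 240 = 1608;  6240 − 1608 = 4632;  12090 − 4632 = 7458;  14740 − 7458 = 7282;  11626 − 7282 = 4344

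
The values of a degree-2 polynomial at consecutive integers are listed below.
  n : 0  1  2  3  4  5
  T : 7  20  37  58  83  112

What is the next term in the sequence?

145

Δ: 13  17  21  25  29
Δ²: 4  4  4  4
Constant second difference = 4, so extend:
29 + 4 = 33;  112 + 33 = 145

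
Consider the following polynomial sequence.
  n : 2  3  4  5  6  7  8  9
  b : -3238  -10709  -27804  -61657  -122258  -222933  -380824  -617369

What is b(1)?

-7471  -17095  -33853  -60601  -100675  -157891  -236545
-9624  -16758  -26748  -40074  -57216  -78654
-7134  -9990  -13326  -17142  -21438
-2856  -3336  -3816  -4296
-480  -480  -480
The fifth differences are constant at -480.
Work back: -2856 + 480 = -2376;  -7134 + 2376 = -4758;  -9624 + 4758 = -4866;  -7471 + 4866 = -2605;  -3238 + 2605 = -633

-633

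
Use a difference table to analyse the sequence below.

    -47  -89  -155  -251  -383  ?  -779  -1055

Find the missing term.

Using the first 5 terms:
D1: -42  -66  -96  -132
D2: -24  -30  -36
D3: -6  -6
Constant third difference = -6.
Extend forward: -36 − 6 = -42;  -132 − 42 = -174;  -383 − 174 = -557

-557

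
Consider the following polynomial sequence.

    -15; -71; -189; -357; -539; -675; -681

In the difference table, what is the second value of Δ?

Δ: -56, -118, -168, -182, -136, -6
Δ²: -62, -50, -14, 46, 130
Δ³: 12, 36, 60, 84
Δ⁴: 24, 24, 24

-118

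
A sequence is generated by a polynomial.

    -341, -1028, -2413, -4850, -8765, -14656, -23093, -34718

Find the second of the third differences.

First differences: -687, -1385, -2437, -3915, -5891, -8437, -11625
Second differences: -698, -1052, -1478, -1976, -2546, -3188
Third differences: -354, -426, -498, -570, -642
Fourth differences: -72, -72, -72, -72

-426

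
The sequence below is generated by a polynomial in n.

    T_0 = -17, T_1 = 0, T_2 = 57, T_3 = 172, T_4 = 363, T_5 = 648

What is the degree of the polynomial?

3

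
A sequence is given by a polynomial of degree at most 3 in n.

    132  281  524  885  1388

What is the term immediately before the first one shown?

53

First differences: 149, 243, 361, 503
Second differences: 94, 118, 142
Third differences: 24, 24
The third differences are constant at 24.
Work back: 94 − 24 = 70;  149 − 70 = 79;  132 − 79 = 53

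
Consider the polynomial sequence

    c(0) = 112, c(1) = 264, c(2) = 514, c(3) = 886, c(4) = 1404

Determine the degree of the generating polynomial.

152, 250, 372, 518
98, 122, 146
24, 24
The third differences are constant, so the polynomial has degree 3.

3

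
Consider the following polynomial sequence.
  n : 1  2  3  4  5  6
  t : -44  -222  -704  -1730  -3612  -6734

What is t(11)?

-59424

Δ: -178, -482, -1026, -1882, -3122
Δ²: -304, -544, -856, -1240
Δ³: -240, -312, -384
Δ⁴: -72, -72
Constant fourth difference = -72, so extend:
-384 − 72 = -456;  -1240 − 456 = -1696;  -3122 − 1696 = -4818;  -6734 − 4818 = -11552
-456 − 72 = -528;  -1696 − 528 = -2224;  -4818 − 2224 = -7042;  -11552 − 7042 = -18594
-528 − 72 = -600;  -2224 − 600 = -2824;  -7042 − 2824 = -9866;  -18594 − 9866 = -28460
-600 − 72 = -672;  -2824 − 672 = -3496;  -9866 − 3496 = -13362;  -28460 − 13362 = -41822
-672 − 72 = -744;  -3496 − 744 = -4240;  -13362 − 4240 = -17602;  -41822 − 17602 = -59424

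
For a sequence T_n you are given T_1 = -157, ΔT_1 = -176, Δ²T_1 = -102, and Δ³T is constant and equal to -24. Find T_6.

-2297

Build the table forward from the leading diagonal:
D3: -24  -24  -24  -24  -24  -24
D2: -102  -126  -150  -174  -198  -222
D1: -176  -278  -404  -554  -728  -926
T: -157  -333  -611  -1015  -1569  -2297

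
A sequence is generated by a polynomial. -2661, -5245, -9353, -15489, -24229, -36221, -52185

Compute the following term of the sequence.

D1: -2584 , -4108 , -6136 , -8740 , -11992 , -15964
D2: -1524 , -2028 , -2604 , -3252 , -3972
D3: -504 , -576 , -648 , -720
D4: -72 , -72 , -72
The fourth differences are constant (-72).
-720 − 72 = -792;  -3972 − 792 = -4764;  -15964 − 4764 = -20728;  -52185 − 20728 = -72913

-72913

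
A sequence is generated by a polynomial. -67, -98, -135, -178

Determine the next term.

-227

-31  -37  -43
-6  -6
Second differences constant at -6.
-43 − 6 = -49;  -178 − 49 = -227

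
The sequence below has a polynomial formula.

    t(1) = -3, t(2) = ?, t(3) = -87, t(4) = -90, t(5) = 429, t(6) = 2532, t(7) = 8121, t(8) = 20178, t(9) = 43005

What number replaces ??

Using the last 7 terms:
Δ: -3, 519, 2103, 5589, 12057, 22827
Δ²: 522, 1584, 3486, 6468, 10770
Δ³: 1062, 1902, 2982, 4302
Δ⁴: 840, 1080, 1320
Δ⁵: 240, 240
Constant fifth difference = 240.
Extend backward: 840 − 240 = 600;  1062 − 600 = 462;  522 − 462 = 60;  -3 − 60 = -63;  -87 + 63 = -24

-24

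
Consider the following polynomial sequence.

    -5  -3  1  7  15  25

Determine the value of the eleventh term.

Δ: 2, 4, 6, 8, 10
Δ²: 2, 2, 2, 2
Second differences constant at 2.
10 + 2 = 12;  25 + 12 = 37
12 + 2 = 14;  37 + 14 = 51
14 + 2 = 16;  51 + 16 = 67
16 + 2 = 18;  67 + 18 = 85
18 + 2 = 20;  85 + 20 = 105

105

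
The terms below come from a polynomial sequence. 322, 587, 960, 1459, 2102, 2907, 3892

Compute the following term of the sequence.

5075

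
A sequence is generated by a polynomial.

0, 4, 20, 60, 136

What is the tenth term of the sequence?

1476

Δ: 4, 16, 40, 76
Δ²: 12, 24, 36
Δ³: 12, 12
Constant third difference = 12, so extend:
36 + 12 = 48;  76 + 48 = 124;  136 + 124 = 260
48 + 12 = 60;  124 + 60 = 184;  260 + 184 = 444
60 + 12 = 72;  184 + 72 = 256;  444 + 256 = 700
72 + 12 = 84;  256 + 84 = 340;  700 + 340 = 1040
84 + 12 = 96;  340 + 96 = 436;  1040 + 436 = 1476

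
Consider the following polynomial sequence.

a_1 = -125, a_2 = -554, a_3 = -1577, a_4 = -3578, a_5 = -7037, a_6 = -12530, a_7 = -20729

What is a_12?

-132554

-429, -1023, -2001, -3459, -5493, -8199
-594, -978, -1458, -2034, -2706
-384, -480, -576, -672
-96, -96, -96
The fourth differences are constant (-96).
-672 − 96 = -768;  -2706 − 768 = -3474;  -8199 − 3474 = -11673;  -20729 − 11673 = -32402
-768 − 96 = -864;  -3474 − 864 = -4338;  -11673 − 4338 = -16011;  -32402 − 16011 = -48413
-864 − 96 = -960;  -4338 − 960 = -5298;  -16011 − 5298 = -21309;  -48413 − 21309 = -69722
-960 − 96 = -1056;  -5298 − 1056 = -6354;  -21309 − 6354 = -27663;  -69722 − 27663 = -97385
-1056 − 96 = -1152;  -6354 − 1152 = -7506;  -27663 − 7506 = -35169;  -97385 − 35169 = -132554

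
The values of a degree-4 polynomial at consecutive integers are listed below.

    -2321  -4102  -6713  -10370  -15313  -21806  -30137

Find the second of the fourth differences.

-24

Δ: -1781, -2611, -3657, -4943, -6493, -8331
Δ²: -830, -1046, -1286, -1550, -1838
Δ³: -216, -240, -264, -288
Δ⁴: -24, -24, -24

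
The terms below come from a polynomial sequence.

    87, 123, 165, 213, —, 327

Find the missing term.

267

Using the first 4 terms:
First differences: 36  42  48
Second differences: 6  6
Constant second difference = 6.
Extend forward: 48 + 6 = 54;  213 + 54 = 267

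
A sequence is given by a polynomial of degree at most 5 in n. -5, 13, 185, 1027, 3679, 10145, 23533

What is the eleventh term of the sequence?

First differences: 18 , 172 , 842 , 2652 , 6466 , 13388
Second differences: 154 , 670 , 1810 , 3814 , 6922
Third differences: 516 , 1140 , 2004 , 3108
Fourth differences: 624 , 864 , 1104
Fifth differences: 240 , 240
The fifth differences are constant (240).
1104 + 240 = 1344;  3108 + 1344 = 4452;  6922 + 4452 = 11374;  13388 + 11374 = 24762;  23533 + 24762 = 48295
1344 + 240 = 1584;  4452 + 1584 = 6036;  11374 + 6036 = 17410;  24762 + 17410 = 42172;  48295 + 42172 = 90467
1584 + 240 = 1824;  6036 + 1824 = 7860;  17410 + 7860 = 25270;  42172 + 25270 = 67442;  90467 + 67442 = 157909
1824 + 240 = 2064;  7860 + 2064 = 9924;  25270 + 9924 = 35194;  67442 + 35194 = 102636;  157909 + 102636 = 260545

260545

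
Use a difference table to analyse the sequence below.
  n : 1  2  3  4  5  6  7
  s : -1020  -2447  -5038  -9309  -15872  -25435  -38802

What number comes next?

-56873

D1: -1427 , -2591 , -4271 , -6563 , -9563 , -13367
D2: -1164 , -1680 , -2292 , -3000 , -3804
D3: -516 , -612 , -708 , -804
D4: -96 , -96 , -96
The fourth differences are constant (-96).
-804 − 96 = -900;  -3804 − 900 = -4704;  -13367 − 4704 = -18071;  -38802 − 18071 = -56873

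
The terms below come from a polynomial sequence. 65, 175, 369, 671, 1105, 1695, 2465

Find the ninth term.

First differences: 110  194  302  434  590  770
Second differences: 84  108  132  156  180
Third differences: 24  24  24  24
Third differences constant at 24.
180 + 24 = 204;  770 + 204 = 974;  2465 + 974 = 3439
204 + 24 = 228;  974 + 228 = 1202;  3439 + 1202 = 4641

4641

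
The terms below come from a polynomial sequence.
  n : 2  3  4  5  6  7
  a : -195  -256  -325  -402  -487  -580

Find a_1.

D1: -61, -69, -77, -85, -93
D2: -8, -8, -8, -8
The second differences are constant at -8.
Work back: -61 + 8 = -53;  -195 + 53 = -142

-142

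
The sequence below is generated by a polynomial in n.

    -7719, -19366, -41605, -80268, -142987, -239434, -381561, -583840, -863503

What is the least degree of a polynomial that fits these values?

5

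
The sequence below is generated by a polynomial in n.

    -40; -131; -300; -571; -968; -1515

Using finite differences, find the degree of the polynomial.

First differences: -91, -169, -271, -397, -547
Second differences: -78, -102, -126, -150
Third differences: -24, -24, -24
The third differences are constant, so the polynomial has degree 3.

3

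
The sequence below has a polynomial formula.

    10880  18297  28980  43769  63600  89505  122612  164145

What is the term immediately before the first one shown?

7417, 10683, 14789, 19831, 25905, 33107, 41533
3266, 4106, 5042, 6074, 7202, 8426
840, 936, 1032, 1128, 1224
96, 96, 96, 96
The fourth differences are constant at 96.
Work back: 840 − 96 = 744;  3266 − 744 = 2522;  7417 − 2522 = 4895;  10880 − 4895 = 5985

5985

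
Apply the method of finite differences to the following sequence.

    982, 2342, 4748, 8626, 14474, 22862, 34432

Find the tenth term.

95734

First differences: 1360 , 2406 , 3878 , 5848 , 8388 , 11570
Second differences: 1046 , 1472 , 1970 , 2540 , 3182
Third differences: 426 , 498 , 570 , 642
Fourth differences: 72 , 72 , 72
The fourth differences are constant (72).
642 + 72 = 714;  3182 + 714 = 3896;  11570 + 3896 = 15466;  34432 + 15466 = 49898
714 + 72 = 786;  3896 + 786 = 4682;  15466 + 4682 = 20148;  49898 + 20148 = 70046
786 + 72 = 858;  4682 + 858 = 5540;  20148 + 5540 = 25688;  70046 + 25688 = 95734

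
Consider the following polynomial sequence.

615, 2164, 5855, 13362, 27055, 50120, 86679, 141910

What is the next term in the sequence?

222167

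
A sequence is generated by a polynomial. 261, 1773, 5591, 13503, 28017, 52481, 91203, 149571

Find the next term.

1512, 3818, 7912, 14514, 24464, 38722, 58368
2306, 4094, 6602, 9950, 14258, 19646
1788, 2508, 3348, 4308, 5388
720, 840, 960, 1080
120, 120, 120
Fifth differences constant at 120.
1080 + 120 = 1200;  5388 + 1200 = 6588;  19646 + 6588 = 26234;  58368 + 26234 = 84602;  149571 + 84602 = 234173

234173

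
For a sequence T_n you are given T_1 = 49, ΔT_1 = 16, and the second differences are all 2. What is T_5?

125

Build the table forward from the leading diagonal:
Second differences: 2, 2, 2, 2, 2
First differences: 16, 18, 20, 22, 24
T: 49, 65, 83, 103, 125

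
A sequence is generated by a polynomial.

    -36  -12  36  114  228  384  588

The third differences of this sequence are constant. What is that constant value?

First differences: 24, 48, 78, 114, 156, 204
Second differences: 24, 30, 36, 42, 48
Third differences: 6, 6, 6, 6

6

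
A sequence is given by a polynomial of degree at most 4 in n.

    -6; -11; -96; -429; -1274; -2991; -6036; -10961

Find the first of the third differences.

D1: -5, -85, -333, -845, -1717, -3045, -4925
D2: -80, -248, -512, -872, -1328, -1880
D3: -168, -264, -360, -456, -552
D4: -96, -96, -96, -96

-168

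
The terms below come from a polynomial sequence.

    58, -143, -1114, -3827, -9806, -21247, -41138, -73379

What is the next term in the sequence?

-201  -971  -2713  -5979  -11441  -19891  -32241
-770  -1742  -3266  -5462  -8450  -12350
-972  -1524  -2196  -2988  -3900
-552  -672  -792  -912
-120  -120  -120
Fifth differences constant at -120.
-912 − 120 = -1032;  -3900 − 1032 = -4932;  -12350 − 4932 = -17282;  -32241 − 17282 = -49523;  -73379 − 49523 = -122902

-122902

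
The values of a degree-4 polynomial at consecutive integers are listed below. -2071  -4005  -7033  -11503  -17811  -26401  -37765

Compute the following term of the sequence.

-1934, -3028, -4470, -6308, -8590, -11364
-1094, -1442, -1838, -2282, -2774
-348, -396, -444, -492
-48, -48, -48
The fourth differences are constant (-48).
-492 − 48 = -540;  -2774 − 540 = -3314;  -11364 − 3314 = -14678;  -37765 − 14678 = -52443

-52443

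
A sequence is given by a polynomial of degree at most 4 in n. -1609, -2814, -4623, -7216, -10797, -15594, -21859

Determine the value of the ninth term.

-1205, -1809, -2593, -3581, -4797, -6265
-604, -784, -988, -1216, -1468
-180, -204, -228, -252
-24, -24, -24
Fourth differences constant at -24.
-252 − 24 = -276;  -1468 − 276 = -1744;  -6265 − 1744 = -8009;  -21859 − 8009 = -29868
-276 − 24 = -300;  -1744 − 300 = -2044;  -8009 − 2044 = -10053;  -29868 − 10053 = -39921

-39921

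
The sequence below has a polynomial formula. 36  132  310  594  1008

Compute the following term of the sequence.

1576

96, 178, 284, 414
82, 106, 130
24, 24
The third differences are constant (24).
130 + 24 = 154;  414 + 154 = 568;  1008 + 568 = 1576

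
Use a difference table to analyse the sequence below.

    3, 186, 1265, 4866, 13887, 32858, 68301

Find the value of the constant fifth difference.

360

D1: 183, 1079, 3601, 9021, 18971, 35443
D2: 896, 2522, 5420, 9950, 16472
D3: 1626, 2898, 4530, 6522
D4: 1272, 1632, 1992
D5: 360, 360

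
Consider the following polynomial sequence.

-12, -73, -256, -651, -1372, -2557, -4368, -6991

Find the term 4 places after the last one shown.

-30163

-61, -183, -395, -721, -1185, -1811, -2623
-122, -212, -326, -464, -626, -812
-90, -114, -138, -162, -186
-24, -24, -24, -24
Fourth differences constant at -24.
-186 − 24 = -210;  -812 − 210 = -1022;  -2623 − 1022 = -3645;  -6991 − 3645 = -10636
-210 − 24 = -234;  -1022 − 234 = -1256;  -3645 − 1256 = -4901;  -10636 − 4901 = -15537
-234 − 24 = -258;  -1256 − 258 = -1514;  -4901 − 1514 = -6415;  -15537 − 6415 = -21952
-258 − 24 = -282;  -1514 − 282 = -1796;  -6415 − 1796 = -8211;  -21952 − 8211 = -30163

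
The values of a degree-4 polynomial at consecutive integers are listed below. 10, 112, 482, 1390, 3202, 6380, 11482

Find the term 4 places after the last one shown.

65650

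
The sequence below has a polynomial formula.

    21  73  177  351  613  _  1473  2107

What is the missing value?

981

Using the first 5 terms:
52, 104, 174, 262
52, 70, 88
18, 18
Constant third difference = 18.
Extend forward: 88 + 18 = 106;  262 + 106 = 368;  613 + 368 = 981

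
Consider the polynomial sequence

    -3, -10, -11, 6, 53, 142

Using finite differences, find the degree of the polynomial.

3

D1: -7, -1, 17, 47, 89
D2: 6, 18, 30, 42
D3: 12, 12, 12
The third differences are constant, so the polynomial has degree 3.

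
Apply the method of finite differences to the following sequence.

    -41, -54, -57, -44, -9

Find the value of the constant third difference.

6

D1: -13, -3, 13, 35
D2: 10, 16, 22
D3: 6, 6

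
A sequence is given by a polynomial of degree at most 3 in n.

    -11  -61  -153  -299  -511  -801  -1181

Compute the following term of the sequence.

First differences: -50, -92, -146, -212, -290, -380
Second differences: -42, -54, -66, -78, -90
Third differences: -12, -12, -12, -12
Third differences constant at -12.
-90 − 12 = -102;  -380 − 102 = -482;  -1181 − 482 = -1663

-1663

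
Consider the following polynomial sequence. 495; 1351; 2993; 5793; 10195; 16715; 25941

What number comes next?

38533

856, 1642, 2800, 4402, 6520, 9226
786, 1158, 1602, 2118, 2706
372, 444, 516, 588
72, 72, 72
Constant fourth difference = 72, so extend:
588 + 72 = 660;  2706 + 660 = 3366;  9226 + 3366 = 12592;  25941 + 12592 = 38533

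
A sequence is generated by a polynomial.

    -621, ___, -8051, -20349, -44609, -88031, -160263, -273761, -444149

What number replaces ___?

-2603

Using the last 7 terms:
D1: -12298  -24260  -43422  -72232  -113498  -170388
D2: -11962  -19162  -28810  -41266  -56890
D3: -7200  -9648  -12456  -15624
D4: -2448  -2808  -3168
D5: -360  -360
Constant fifth difference = -360.
Extend backward: -2448 + 360 = -2088;  -7200 + 2088 = -5112;  -11962 + 5112 = -6850;  -12298 + 6850 = -5448;  -8051 + 5448 = -2603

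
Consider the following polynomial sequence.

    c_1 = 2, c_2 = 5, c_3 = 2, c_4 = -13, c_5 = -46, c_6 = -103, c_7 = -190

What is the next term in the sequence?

-313

D1: 3  -3  -15  -33  -57  -87
D2: -6  -12  -18  -24  -30
D3: -6  -6  -6  -6
Constant third difference = -6, so extend:
-30 − 6 = -36;  -87 − 36 = -123;  -190 − 123 = -313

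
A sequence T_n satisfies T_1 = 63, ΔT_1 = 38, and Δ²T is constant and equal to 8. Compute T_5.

263

Build the table forward from the leading diagonal:
Second differences: 8, 8, 8, 8, 8
First differences: 38, 46, 54, 62, 70
T: 63, 101, 147, 201, 263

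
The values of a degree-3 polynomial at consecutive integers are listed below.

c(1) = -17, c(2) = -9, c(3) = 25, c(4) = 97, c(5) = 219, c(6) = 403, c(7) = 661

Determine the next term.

1005

Δ: 8  34  72  122  184  258
Δ²: 26  38  50  62  74
Δ³: 12  12  12  12
Third differences constant at 12.
74 + 12 = 86;  258 + 86 = 344;  661 + 344 = 1005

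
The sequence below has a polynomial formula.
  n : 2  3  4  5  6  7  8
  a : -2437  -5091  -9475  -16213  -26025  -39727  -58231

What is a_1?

-985

D1: -2654  -4384  -6738  -9812  -13702  -18504
D2: -1730  -2354  -3074  -3890  -4802
D3: -624  -720  -816  -912
D4: -96  -96  -96
The fourth differences are constant at -96.
Work back: -624 + 96 = -528;  -1730 + 528 = -1202;  -2654 + 1202 = -1452;  -2437 + 1452 = -985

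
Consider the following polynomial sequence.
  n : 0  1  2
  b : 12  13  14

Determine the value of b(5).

D1: 1 , 1
Constant first difference = 1, so extend:
14 + 1 = 15
15 + 1 = 16
16 + 1 = 17

17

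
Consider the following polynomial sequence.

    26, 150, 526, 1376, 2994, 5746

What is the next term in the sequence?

10070

D1: 124 , 376 , 850 , 1618 , 2752
D2: 252 , 474 , 768 , 1134
D3: 222 , 294 , 366
D4: 72 , 72
The fourth differences are constant (72).
366 + 72 = 438;  1134 + 438 = 1572;  2752 + 1572 = 4324;  5746 + 4324 = 10070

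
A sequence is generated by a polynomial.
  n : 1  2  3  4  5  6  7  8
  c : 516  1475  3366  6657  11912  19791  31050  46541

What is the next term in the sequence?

67212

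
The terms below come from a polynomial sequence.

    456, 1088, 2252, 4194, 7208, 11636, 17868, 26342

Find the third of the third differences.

342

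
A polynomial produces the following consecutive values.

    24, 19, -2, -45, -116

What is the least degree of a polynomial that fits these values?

D1: -5, -21, -43, -71
D2: -16, -22, -28
D3: -6, -6
The third differences are constant, so the polynomial has degree 3.

3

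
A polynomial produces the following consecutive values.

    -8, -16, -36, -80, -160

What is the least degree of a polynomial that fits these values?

3

D1: -8, -20, -44, -80
D2: -12, -24, -36
D3: -12, -12
The third differences are constant, so the polynomial has degree 3.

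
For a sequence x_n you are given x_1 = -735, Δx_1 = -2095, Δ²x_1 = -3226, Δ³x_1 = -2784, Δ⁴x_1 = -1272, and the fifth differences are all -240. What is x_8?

-230146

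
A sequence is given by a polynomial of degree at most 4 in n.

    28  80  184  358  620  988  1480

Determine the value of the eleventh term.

5048

First differences: 52, 104, 174, 262, 368, 492
Second differences: 52, 70, 88, 106, 124
Third differences: 18, 18, 18, 18
Third differences constant at 18.
124 + 18 = 142;  492 + 142 = 634;  1480 + 634 = 2114
142 + 18 = 160;  634 + 160 = 794;  2114 + 794 = 2908
160 + 18 = 178;  794 + 178 = 972;  2908 + 972 = 3880
178 + 18 = 196;  972 + 196 = 1168;  3880 + 1168 = 5048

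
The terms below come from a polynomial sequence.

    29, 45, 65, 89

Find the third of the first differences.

D1: 16, 20, 24
D2: 4, 4

24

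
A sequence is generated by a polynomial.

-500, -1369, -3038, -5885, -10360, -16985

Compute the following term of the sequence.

D1: -869  -1669  -2847  -4475  -6625
D2: -800  -1178  -1628  -2150
D3: -378  -450  -522
D4: -72  -72
The fourth differences are constant (-72).
-522 − 72 = -594;  -2150 − 594 = -2744;  -6625 − 2744 = -9369;  -16985 − 9369 = -26354

-26354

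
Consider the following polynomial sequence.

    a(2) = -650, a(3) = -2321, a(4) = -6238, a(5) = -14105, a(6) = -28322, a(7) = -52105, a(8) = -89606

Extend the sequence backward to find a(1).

-97

D1: -1671, -3917, -7867, -14217, -23783, -37501
D2: -2246, -3950, -6350, -9566, -13718
D3: -1704, -2400, -3216, -4152
D4: -696, -816, -936
D5: -120, -120
The fifth differences are constant at -120.
Work back: -696 + 120 = -576;  -1704 + 576 = -1128;  -2246 + 1128 = -1118;  -1671 + 1118 = -553;  -650 + 553 = -97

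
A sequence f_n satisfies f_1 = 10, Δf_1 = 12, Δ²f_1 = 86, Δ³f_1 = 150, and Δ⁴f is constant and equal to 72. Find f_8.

9670

Build the table forward from the leading diagonal:
D4: 72  72  72  72  72  72  72  72
D3: 150  222  294  366  438  510  582  654
D2: 86  236  458  752  1118  1556  2066  2648
D1: 12  98  334  792  1544  2662  4218  6284
f: 10  22  120  454  1246  2790  5452  9670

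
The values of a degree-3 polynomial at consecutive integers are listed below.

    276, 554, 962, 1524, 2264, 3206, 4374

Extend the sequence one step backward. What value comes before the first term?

104

278, 408, 562, 740, 942, 1168
130, 154, 178, 202, 226
24, 24, 24, 24
The third differences are constant at 24.
Work back: 130 − 24 = 106;  278 − 106 = 172;  276 − 172 = 104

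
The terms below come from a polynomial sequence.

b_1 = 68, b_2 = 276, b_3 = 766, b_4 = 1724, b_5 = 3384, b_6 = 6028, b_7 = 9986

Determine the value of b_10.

First differences: 208, 490, 958, 1660, 2644, 3958
Second differences: 282, 468, 702, 984, 1314
Third differences: 186, 234, 282, 330
Fourth differences: 48, 48, 48
Constant fourth difference = 48, so extend:
330 + 48 = 378;  1314 + 378 = 1692;  3958 + 1692 = 5650;  9986 + 5650 = 15636
378 + 48 = 426;  1692 + 426 = 2118;  5650 + 2118 = 7768;  15636 + 7768 = 23404
426 + 48 = 474;  2118 + 474 = 2592;  7768 + 2592 = 10360;  23404 + 10360 = 33764

33764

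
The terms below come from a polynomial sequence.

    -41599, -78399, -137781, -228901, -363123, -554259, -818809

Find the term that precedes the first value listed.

-36800, -59382, -91120, -134222, -191136, -264550
-22582, -31738, -43102, -56914, -73414
-9156, -11364, -13812, -16500
-2208, -2448, -2688
-240, -240
The fifth differences are constant at -240.
Work back: -2208 + 240 = -1968;  -9156 + 1968 = -7188;  -22582 + 7188 = -15394;  -36800 + 15394 = -21406;  -41599 + 21406 = -20193

-20193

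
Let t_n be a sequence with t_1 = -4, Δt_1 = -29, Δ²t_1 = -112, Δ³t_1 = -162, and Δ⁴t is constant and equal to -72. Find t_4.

-589

Build the table forward from the leading diagonal:
Δ⁴: -72  -72  -72  -72
Δ³: -162  -234  -306  -378
Δ²: -112  -274  -508  -814
Δ: -29  -141  -415  -923
t: -4  -33  -174  -589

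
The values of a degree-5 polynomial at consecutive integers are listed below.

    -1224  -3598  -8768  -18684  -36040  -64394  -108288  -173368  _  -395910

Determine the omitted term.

-266504

Using the first 8 terms:
First differences: -2374, -5170, -9916, -17356, -28354, -43894, -65080
Second differences: -2796, -4746, -7440, -10998, -15540, -21186
Third differences: -1950, -2694, -3558, -4542, -5646
Fourth differences: -744, -864, -984, -1104
Fifth differences: -120, -120, -120
Constant fifth difference = -120.
Extend forward: -1104 − 120 = -1224;  -5646 − 1224 = -6870;  -21186 − 6870 = -28056;  -65080 − 28056 = -93136;  -173368 − 93136 = -266504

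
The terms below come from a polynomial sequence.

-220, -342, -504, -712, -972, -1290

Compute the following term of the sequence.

-1672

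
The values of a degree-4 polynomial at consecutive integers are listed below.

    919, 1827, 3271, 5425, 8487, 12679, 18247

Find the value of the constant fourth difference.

24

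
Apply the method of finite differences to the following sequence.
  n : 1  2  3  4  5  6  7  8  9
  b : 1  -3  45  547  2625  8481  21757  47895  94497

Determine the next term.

171685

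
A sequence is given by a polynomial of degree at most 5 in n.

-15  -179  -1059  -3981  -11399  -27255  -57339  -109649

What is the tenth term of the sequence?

-326139

Δ: -164 , -880 , -2922 , -7418 , -15856 , -30084 , -52310
Δ²: -716 , -2042 , -4496 , -8438 , -14228 , -22226
Δ³: -1326 , -2454 , -3942 , -5790 , -7998
Δ⁴: -1128 , -1488 , -1848 , -2208
Δ⁵: -360 , -360 , -360
Fifth differences constant at -360.
-2208 − 360 = -2568;  -7998 − 2568 = -10566;  -22226 − 10566 = -32792;  -52310 − 32792 = -85102;  -109649 − 85102 = -194751
-2568 − 360 = -2928;  -10566 − 2928 = -13494;  -32792 − 13494 = -46286;  -85102 − 46286 = -131388;  -194751 − 131388 = -326139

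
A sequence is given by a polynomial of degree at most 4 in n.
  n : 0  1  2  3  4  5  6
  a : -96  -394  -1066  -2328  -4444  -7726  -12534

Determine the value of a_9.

-40434

First differences: -298  -672  -1262  -2116  -3282  -4808
Second differences: -374  -590  -854  -1166  -1526
Third differences: -216  -264  -312  -360
Fourth differences: -48  -48  -48
The fourth differences are constant (-48).
-360 − 48 = -408;  -1526 − 408 = -1934;  -4808 − 1934 = -6742;  -12534 − 6742 = -19276
-408 − 48 = -456;  -1934 − 456 = -2390;  -6742 − 2390 = -9132;  -19276 − 9132 = -28408
-456 − 48 = -504;  -2390 − 504 = -2894;  -9132 − 2894 = -12026;  -28408 − 12026 = -40434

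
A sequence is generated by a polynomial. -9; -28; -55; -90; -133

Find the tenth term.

First differences: -19, -27, -35, -43
Second differences: -8, -8, -8
Constant second difference = -8, so extend:
-43 − 8 = -51;  -133 − 51 = -184
-51 − 8 = -59;  -184 − 59 = -243
-59 − 8 = -67;  -243 − 67 = -310
-67 − 8 = -75;  -310 − 75 = -385
-75 − 8 = -83;  -385 − 83 = -468

-468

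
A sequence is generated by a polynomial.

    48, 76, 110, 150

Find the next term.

196

28  34  40
6  6
Second differences constant at 6.
40 + 6 = 46;  150 + 46 = 196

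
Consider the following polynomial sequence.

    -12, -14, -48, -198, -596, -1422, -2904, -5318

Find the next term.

First differences: -2  -34  -150  -398  -826  -1482  -2414
Second differences: -32  -116  -248  -428  -656  -932
Third differences: -84  -132  -180  -228  -276
Fourth differences: -48  -48  -48  -48
Constant fourth difference = -48, so extend:
-276 − 48 = -324;  -932 − 324 = -1256;  -2414 − 1256 = -3670;  -5318 − 3670 = -8988

-8988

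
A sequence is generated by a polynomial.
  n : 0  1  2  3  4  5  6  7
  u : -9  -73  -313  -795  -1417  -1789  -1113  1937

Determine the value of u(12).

Δ: -64 , -240 , -482 , -622 , -372 , 676 , 3050
Δ²: -176 , -242 , -140 , 250 , 1048 , 2374
Δ³: -66 , 102 , 390 , 798 , 1326
Δ⁴: 168 , 288 , 408 , 528
Δ⁵: 120 , 120 , 120
Fifth differences constant at 120.
528 + 120 = 648;  1326 + 648 = 1974;  2374 + 1974 = 4348;  3050 + 4348 = 7398;  1937 + 7398 = 9335
648 + 120 = 768;  1974 + 768 = 2742;  4348 + 2742 = 7090;  7398 + 7090 = 14488;  9335 + 14488 = 23823
768 + 120 = 888;  2742 + 888 = 3630;  7090 + 3630 = 10720;  14488 + 10720 = 25208;  23823 + 25208 = 49031
888 + 120 = 1008;  3630 + 1008 = 4638;  10720 + 4638 = 15358;  25208 + 15358 = 40566;  49031 + 40566 = 89597
1008 + 120 = 1128;  4638 + 1128 = 5766;  15358 + 5766 = 21124;  40566 + 21124 = 61690;  89597 + 61690 = 151287

151287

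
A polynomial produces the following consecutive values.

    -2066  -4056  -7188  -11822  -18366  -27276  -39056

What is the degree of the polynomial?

First differences: -1990, -3132, -4634, -6544, -8910, -11780
Second differences: -1142, -1502, -1910, -2366, -2870
Third differences: -360, -408, -456, -504
Fourth differences: -48, -48, -48
The fourth differences are constant, so the polynomial has degree 4.

4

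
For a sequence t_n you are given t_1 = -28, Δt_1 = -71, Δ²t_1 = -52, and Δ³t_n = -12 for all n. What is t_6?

Build the table forward from the leading diagonal:
D3: -12, -12, -12, -12, -12, -12
D2: -52, -64, -76, -88, -100, -112
D1: -71, -123, -187, -263, -351, -451
t: -28, -99, -222, -409, -672, -1023

-1023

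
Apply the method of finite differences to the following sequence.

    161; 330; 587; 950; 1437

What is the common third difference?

D1: 169, 257, 363, 487
D2: 88, 106, 124
D3: 18, 18

18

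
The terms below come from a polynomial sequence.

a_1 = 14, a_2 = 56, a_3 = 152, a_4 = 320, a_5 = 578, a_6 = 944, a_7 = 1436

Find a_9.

2870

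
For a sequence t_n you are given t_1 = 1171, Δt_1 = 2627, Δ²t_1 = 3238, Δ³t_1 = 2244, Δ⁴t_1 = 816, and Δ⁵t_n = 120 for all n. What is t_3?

Build the table forward from the leading diagonal:
Δ⁵: 120  120  120
Δ⁴: 816  936  1056
Δ³: 2244  3060  3996
Δ²: 3238  5482  8542
Δ: 2627  5865  11347
t: 1171  3798  9663

9663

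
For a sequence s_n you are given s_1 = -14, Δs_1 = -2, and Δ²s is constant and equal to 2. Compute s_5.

-10

Build the table forward from the leading diagonal:
Second differences: 2  2  2  2  2
First differences: -2  0  2  4  6
s: -14  -16  -16  -14  -10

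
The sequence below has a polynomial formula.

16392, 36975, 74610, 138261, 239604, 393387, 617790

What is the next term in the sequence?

Δ: 20583, 37635, 63651, 101343, 153783, 224403
Δ²: 17052, 26016, 37692, 52440, 70620
Δ³: 8964, 11676, 14748, 18180
Δ⁴: 2712, 3072, 3432
Δ⁵: 360, 360
The fifth differences are constant (360).
3432 + 360 = 3792;  18180 + 3792 = 21972;  70620 + 21972 = 92592;  224403 + 92592 = 316995;  617790 + 316995 = 934785

934785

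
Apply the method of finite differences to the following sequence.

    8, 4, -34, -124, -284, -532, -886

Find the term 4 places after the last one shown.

-4  -38  -90  -160  -248  -354
-34  -52  -70  -88  -106
-18  -18  -18  -18
The third differences are constant (-18).
-106 − 18 = -124;  -354 − 124 = -478;  -886 − 478 = -1364
-124 − 18 = -142;  -478 − 142 = -620;  -1364 − 620 = -1984
-142 − 18 = -160;  -620 − 160 = -780;  -1984 − 780 = -2764
-160 − 18 = -178;  -780 − 178 = -958;  -2764 − 958 = -3722

-3722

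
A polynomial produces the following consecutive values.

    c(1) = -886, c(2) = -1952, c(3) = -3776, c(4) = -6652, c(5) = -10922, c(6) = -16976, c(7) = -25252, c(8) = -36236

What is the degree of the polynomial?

4

D1: -1066, -1824, -2876, -4270, -6054, -8276, -10984
D2: -758, -1052, -1394, -1784, -2222, -2708
D3: -294, -342, -390, -438, -486
D4: -48, -48, -48, -48
The fourth differences are constant, so the polynomial has degree 4.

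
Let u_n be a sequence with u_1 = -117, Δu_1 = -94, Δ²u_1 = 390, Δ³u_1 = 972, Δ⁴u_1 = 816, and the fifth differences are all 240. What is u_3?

Build the table forward from the leading diagonal:
Δ⁵: 240, 240, 240
Δ⁴: 816, 1056, 1296
Δ³: 972, 1788, 2844
Δ²: 390, 1362, 3150
Δ: -94, 296, 1658
u: -117, -211, 85

85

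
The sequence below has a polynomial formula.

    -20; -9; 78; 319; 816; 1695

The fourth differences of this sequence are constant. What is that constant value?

24

D1: 11, 87, 241, 497, 879
D2: 76, 154, 256, 382
D3: 78, 102, 126
D4: 24, 24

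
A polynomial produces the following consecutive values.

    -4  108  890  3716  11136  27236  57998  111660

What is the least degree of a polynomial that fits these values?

Δ: 112, 782, 2826, 7420, 16100, 30762, 53662
Δ²: 670, 2044, 4594, 8680, 14662, 22900
Δ³: 1374, 2550, 4086, 5982, 8238
Δ⁴: 1176, 1536, 1896, 2256
Δ⁵: 360, 360, 360
The fifth differences are constant, so the polynomial has degree 5.

5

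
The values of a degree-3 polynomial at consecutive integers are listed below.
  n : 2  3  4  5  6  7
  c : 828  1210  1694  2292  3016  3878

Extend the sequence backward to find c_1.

536

Δ: 382, 484, 598, 724, 862
Δ²: 102, 114, 126, 138
Δ³: 12, 12, 12
The third differences are constant at 12.
Work back: 102 − 12 = 90;  382 − 90 = 292;  828 − 292 = 536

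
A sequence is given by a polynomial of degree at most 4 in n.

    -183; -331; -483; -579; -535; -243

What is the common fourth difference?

24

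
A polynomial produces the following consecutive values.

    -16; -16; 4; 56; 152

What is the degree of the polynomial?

Δ: 0, 20, 52, 96
Δ²: 20, 32, 44
Δ³: 12, 12
The third differences are constant, so the polynomial has degree 3.

3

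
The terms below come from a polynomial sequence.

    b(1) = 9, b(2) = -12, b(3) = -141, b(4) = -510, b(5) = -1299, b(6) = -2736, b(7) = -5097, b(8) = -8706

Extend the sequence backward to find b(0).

D1: -21, -129, -369, -789, -1437, -2361, -3609
D2: -108, -240, -420, -648, -924, -1248
D3: -132, -180, -228, -276, -324
D4: -48, -48, -48, -48
The fourth differences are constant at -48.
Work back: -132 + 48 = -84;  -108 + 84 = -24;  -21 + 24 = 3;  9 − 3 = 6

6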